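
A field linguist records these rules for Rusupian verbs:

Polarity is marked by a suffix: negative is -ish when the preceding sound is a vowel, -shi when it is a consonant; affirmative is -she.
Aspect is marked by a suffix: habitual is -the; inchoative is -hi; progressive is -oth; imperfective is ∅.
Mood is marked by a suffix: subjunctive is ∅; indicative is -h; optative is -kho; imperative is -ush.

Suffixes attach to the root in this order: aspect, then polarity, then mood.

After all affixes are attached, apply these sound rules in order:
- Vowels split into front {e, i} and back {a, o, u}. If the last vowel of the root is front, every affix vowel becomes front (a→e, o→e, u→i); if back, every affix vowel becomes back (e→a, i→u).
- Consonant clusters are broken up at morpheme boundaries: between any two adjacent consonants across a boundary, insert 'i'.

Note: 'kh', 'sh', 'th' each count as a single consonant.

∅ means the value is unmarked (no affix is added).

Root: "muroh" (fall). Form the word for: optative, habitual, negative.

murohithaushikho

Attach aspect habitual -the → murohthe.
Attach polarity negative -ish (after vowel 'e') → murohtheish.
Attach mood optative -kho → murohtheishkho.
Apply vowel harmony: murohtheishkho → murohthaushkho.
Apply epenthesis: murohthaushkho → murohithaushikho.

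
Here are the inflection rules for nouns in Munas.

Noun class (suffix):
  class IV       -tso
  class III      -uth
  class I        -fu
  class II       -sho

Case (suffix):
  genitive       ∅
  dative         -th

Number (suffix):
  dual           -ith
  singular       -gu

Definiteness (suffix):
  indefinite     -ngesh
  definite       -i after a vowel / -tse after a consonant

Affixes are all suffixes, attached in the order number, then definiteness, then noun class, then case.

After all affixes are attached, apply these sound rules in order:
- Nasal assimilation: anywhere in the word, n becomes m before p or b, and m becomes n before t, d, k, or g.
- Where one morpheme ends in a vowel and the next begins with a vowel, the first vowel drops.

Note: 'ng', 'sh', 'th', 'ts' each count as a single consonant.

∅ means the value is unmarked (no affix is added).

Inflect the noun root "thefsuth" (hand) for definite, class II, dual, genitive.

Attach number dual -ith → thefsuthith.
Attach definiteness definite -tse (after consonant 'th') → thefsuthithtse.
Attach noun class class II -sho → thefsuthithtsesho.
case = genitive: zero marking, form stays thefsuthithtsesho.
Nasal assimilation: no change.
Vowel deletion: no change.

thefsuthithtsesho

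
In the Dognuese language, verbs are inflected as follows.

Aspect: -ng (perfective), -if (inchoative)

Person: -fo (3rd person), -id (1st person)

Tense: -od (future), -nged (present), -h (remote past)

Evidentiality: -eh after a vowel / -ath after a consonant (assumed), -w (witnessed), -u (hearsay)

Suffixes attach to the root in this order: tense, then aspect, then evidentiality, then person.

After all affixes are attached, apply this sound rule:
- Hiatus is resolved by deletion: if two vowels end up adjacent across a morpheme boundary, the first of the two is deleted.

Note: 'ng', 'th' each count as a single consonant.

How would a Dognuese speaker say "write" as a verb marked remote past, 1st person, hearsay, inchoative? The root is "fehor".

Attach tense remote past -h → fehorh.
Attach aspect inchoative -if → fehorhif.
Attach evidentiality hearsay -u → fehorhifu.
Attach person 1st person -id → fehorhifuid.
Apply vowel deletion: fehorhifuid → fehorhifid.

fehorhifid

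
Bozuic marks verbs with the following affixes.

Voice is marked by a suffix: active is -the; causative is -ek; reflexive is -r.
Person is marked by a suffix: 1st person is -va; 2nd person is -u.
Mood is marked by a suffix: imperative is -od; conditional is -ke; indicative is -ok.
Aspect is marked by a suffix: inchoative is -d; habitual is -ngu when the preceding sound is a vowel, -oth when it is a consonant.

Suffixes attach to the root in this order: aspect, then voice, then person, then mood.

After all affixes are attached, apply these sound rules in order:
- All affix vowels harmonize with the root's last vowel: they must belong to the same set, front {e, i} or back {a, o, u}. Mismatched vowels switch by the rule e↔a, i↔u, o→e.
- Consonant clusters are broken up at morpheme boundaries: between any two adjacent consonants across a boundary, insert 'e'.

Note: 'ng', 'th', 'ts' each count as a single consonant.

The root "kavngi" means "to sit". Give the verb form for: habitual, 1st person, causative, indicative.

kavngingiekeveek

Attach aspect habitual -ngu (after vowel 'i') → kavngingu.
Attach voice causative -ek → kavnginguek.
Attach person 1st person -va → kavnginguekva.
Attach mood indicative -ok → kavnginguekvaok.
Apply vowel harmony: kavnginguekvaok → kavngingiekveek.
Apply epenthesis: kavngingiekveek → kavngingiekeveek.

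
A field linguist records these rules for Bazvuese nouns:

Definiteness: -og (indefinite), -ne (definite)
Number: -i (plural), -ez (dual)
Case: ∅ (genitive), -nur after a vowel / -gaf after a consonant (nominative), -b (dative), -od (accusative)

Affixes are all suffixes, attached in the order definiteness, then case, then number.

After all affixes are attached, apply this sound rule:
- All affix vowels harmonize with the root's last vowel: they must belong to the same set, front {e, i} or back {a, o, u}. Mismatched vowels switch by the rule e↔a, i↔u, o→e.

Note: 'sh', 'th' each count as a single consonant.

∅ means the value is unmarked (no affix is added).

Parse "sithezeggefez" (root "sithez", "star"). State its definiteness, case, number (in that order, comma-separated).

indefinite, nominative, dual

Segment: sithez-og-gaf-ez.
definiteness: -og → indefinite.
case: -nur/gaf → nominative.
number: -ez → dual.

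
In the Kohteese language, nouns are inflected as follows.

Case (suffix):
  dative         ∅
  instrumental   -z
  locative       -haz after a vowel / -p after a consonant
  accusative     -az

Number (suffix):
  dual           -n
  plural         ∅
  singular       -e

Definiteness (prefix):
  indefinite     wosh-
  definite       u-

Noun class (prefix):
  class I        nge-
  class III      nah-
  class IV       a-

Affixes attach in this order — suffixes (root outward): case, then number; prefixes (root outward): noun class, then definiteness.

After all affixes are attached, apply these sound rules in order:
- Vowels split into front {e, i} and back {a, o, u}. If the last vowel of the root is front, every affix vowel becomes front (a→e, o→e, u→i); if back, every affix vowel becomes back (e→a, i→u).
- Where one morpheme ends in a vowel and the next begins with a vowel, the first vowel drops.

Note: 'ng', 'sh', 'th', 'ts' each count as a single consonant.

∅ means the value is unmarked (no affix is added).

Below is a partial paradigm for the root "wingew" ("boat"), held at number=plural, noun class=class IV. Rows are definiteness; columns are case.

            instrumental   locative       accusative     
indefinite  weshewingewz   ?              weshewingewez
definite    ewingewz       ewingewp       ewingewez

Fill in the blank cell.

Attach case locative -p (after consonant 'w') → wingewp.
number = plural: zero marking, form stays wingewp.
Attach noun class class IV a- → awingewp.
Attach definiteness indefinite wosh- → woshawingewp.
Apply vowel harmony: woshawingewp → weshewingewp.
Vowel deletion: no change.

weshewingewp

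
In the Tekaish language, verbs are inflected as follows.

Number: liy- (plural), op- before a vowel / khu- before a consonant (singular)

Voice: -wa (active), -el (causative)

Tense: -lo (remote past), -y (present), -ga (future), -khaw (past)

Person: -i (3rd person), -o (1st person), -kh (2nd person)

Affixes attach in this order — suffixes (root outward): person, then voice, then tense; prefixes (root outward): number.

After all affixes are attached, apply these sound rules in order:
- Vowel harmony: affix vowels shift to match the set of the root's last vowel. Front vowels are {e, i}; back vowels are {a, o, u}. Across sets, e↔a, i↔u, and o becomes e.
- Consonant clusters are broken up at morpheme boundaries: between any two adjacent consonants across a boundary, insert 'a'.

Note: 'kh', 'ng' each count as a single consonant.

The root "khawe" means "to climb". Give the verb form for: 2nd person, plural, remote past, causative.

liyakhawekhelale

Attach number plural liy- → liykhawe.
Attach person 2nd person -kh → liykhawekh.
Attach voice causative -el → liykhawekhel.
Attach tense remote past -lo → liykhawekhello.
Apply vowel harmony: liykhawekhello → liykhawekhelle.
Apply epenthesis: liykhawekhelle → liyakhawekhelale.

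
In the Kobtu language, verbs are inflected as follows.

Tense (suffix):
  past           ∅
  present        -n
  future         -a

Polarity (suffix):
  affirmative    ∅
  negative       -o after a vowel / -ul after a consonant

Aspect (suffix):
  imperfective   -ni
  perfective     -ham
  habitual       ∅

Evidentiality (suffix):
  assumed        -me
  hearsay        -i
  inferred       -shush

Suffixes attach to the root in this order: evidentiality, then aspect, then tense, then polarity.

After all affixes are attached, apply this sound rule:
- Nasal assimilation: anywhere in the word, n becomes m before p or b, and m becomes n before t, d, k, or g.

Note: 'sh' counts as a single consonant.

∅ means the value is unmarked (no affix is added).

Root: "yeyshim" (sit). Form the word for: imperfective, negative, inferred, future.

yeyshimshushniao

Attach evidentiality inferred -shush → yeyshimshush.
Attach aspect imperfective -ni → yeyshimshushni.
Attach tense future -a → yeyshimshushnia.
Attach polarity negative -o (after vowel 'a') → yeyshimshushniao.
Nasal assimilation: no change.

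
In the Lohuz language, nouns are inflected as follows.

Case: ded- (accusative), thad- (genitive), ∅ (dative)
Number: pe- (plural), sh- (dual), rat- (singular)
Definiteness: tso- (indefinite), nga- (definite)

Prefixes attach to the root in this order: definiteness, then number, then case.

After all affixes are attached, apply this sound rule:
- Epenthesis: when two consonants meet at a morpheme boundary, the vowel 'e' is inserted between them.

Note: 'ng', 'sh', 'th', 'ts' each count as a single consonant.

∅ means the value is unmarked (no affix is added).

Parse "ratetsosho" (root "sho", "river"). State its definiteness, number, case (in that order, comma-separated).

Segment: rat-tso-sho.
definiteness: tso- → indefinite.
number: rat- → singular.
case: ∅ → dative.

indefinite, singular, dative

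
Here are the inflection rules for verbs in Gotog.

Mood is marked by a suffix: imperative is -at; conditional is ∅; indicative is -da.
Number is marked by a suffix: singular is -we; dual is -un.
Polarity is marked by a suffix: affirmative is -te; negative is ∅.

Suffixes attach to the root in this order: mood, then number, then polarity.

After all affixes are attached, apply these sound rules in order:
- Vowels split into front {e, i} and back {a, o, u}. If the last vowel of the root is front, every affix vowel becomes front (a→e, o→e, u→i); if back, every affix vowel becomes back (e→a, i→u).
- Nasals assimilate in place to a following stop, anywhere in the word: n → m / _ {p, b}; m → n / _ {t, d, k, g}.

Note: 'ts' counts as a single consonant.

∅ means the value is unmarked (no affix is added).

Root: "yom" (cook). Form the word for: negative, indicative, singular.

Attach mood indicative -da → yomda.
Attach number singular -we → yomdawe.
polarity = negative: zero marking, form stays yomdawe.
Apply vowel harmony: yomdawe → yomdawa.
Apply nasal assimilation: yomdawa → yondawa.

yondawa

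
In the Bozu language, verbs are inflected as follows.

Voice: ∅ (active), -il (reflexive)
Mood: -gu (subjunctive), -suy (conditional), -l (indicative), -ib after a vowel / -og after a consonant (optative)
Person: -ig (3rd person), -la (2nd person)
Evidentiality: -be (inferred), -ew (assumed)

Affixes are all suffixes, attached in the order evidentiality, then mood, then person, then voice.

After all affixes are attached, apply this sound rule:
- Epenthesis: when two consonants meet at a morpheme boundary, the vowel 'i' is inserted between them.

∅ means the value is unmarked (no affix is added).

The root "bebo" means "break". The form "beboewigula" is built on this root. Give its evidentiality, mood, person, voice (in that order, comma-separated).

Segment: bebo-ew-gu-la.
evidentiality: -ew → assumed.
mood: -gu → subjunctive.
person: -la → 2nd person.
voice: ∅ → active.

assumed, subjunctive, 2nd person, active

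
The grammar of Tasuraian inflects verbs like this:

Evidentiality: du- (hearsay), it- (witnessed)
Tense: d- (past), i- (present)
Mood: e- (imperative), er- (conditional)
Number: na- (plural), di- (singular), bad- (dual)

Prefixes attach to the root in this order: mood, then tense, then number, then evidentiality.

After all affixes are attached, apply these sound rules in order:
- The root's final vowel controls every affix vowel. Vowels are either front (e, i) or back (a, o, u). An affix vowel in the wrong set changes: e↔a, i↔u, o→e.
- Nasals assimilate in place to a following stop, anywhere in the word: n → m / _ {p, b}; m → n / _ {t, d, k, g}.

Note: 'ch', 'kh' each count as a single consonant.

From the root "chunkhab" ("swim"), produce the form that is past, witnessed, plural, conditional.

utnadarchunkhab

Attach mood conditional er- → erchunkhab.
Attach tense past d- → derchunkhab.
Attach number plural na- → naderchunkhab.
Attach evidentiality witnessed it- → itnaderchunkhab.
Apply vowel harmony: itnaderchunkhab → utnadarchunkhab.
Nasal assimilation: no change.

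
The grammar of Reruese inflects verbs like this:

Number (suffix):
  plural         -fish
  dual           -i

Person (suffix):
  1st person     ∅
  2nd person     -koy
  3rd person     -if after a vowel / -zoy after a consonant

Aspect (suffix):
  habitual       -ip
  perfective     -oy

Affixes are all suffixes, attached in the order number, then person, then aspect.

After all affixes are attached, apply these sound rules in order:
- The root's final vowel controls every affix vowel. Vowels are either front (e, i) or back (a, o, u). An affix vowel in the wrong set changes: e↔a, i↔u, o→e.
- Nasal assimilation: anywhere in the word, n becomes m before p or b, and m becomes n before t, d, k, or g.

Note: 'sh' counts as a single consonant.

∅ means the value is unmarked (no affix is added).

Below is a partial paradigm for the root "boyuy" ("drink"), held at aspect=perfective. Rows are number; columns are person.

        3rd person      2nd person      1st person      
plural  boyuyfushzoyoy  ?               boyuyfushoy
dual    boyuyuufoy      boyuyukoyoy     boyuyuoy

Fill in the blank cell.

boyuyfushkoyoy

Attach number plural -fish → boyuyfish.
Attach person 2nd person -koy → boyuyfishkoy.
Attach aspect perfective -oy → boyuyfishkoyoy.
Apply vowel harmony: boyuyfishkoyoy → boyuyfushkoyoy.
Nasal assimilation: no change.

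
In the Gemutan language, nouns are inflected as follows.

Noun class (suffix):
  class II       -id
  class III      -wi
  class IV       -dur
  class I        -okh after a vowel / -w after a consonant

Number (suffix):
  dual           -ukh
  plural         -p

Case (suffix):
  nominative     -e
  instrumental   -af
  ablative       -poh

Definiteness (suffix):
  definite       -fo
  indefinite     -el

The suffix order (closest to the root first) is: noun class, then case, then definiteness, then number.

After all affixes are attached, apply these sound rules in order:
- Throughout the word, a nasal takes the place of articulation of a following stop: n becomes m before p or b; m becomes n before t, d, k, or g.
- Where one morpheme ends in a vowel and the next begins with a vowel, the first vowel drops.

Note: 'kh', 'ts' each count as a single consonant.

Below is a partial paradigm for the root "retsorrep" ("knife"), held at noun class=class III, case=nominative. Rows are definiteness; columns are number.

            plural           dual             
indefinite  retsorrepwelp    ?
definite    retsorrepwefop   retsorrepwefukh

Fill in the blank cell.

retsorrepwelukh

Attach noun class class III -wi → retsorrepwi.
Attach case nominative -e → retsorrepwie.
Attach definiteness indefinite -el → retsorrepwieel.
Attach number dual -ukh → retsorrepwieelukh.
Nasal assimilation: no change.
Apply vowel deletion: retsorrepwieelukh → retsorrepwelukh.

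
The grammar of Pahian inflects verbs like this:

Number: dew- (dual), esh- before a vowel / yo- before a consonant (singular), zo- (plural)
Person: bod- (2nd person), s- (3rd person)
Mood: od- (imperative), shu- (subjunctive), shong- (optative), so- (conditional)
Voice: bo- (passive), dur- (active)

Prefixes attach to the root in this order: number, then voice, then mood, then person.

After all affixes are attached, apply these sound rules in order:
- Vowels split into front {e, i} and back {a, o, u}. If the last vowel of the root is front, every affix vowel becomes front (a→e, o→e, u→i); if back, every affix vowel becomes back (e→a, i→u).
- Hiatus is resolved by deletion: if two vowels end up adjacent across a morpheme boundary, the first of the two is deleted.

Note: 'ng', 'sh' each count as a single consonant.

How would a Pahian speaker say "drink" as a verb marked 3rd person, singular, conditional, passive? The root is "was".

Attach number singular yo- (before consonant 'w') → yowas.
Attach voice passive bo- → boyowas.
Attach mood conditional so- → soboyowas.
Attach person 3rd person s- → ssoboyowas.
Vowel harmony: no change.
Vowel deletion: no change.

ssoboyowas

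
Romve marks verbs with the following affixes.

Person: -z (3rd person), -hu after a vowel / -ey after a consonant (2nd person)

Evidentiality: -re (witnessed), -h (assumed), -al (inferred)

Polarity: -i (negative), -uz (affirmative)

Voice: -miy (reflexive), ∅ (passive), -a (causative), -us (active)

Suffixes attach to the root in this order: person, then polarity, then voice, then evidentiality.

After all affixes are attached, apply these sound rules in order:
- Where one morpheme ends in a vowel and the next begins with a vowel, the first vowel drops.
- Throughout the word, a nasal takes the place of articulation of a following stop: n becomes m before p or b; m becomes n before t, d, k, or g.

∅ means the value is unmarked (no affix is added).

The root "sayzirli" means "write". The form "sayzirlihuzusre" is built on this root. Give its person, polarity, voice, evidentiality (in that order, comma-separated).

Segment: sayzirli-hu-uz-us-re.
person: -hu/ey → 2nd person.
polarity: -uz → affirmative.
voice: -us → active.
evidentiality: -re → witnessed.

2nd person, affirmative, active, witnessed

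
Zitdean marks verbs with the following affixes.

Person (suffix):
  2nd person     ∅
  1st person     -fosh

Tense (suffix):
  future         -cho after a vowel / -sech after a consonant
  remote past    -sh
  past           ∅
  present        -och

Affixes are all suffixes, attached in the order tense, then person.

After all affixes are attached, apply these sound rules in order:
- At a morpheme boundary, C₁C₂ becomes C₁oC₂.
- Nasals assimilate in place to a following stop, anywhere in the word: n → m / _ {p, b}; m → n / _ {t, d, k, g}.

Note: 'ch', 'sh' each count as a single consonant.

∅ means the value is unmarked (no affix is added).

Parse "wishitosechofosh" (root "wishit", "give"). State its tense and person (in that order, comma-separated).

Segment: wishit-sech-fosh.
tense: -cho/sech → future.
person: -fosh → 1st person.

future, 1st person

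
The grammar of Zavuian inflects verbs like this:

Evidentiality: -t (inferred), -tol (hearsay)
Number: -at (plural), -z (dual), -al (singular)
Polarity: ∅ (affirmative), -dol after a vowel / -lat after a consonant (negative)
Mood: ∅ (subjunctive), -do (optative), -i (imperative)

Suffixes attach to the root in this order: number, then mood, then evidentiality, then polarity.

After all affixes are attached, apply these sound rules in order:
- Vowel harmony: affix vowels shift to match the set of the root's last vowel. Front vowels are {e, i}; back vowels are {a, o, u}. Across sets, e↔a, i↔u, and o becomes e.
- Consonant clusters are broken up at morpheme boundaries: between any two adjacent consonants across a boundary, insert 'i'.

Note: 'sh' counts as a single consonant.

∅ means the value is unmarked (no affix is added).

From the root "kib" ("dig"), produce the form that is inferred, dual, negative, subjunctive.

Attach number dual -z → kibz.
mood = subjunctive: zero marking, form stays kibz.
Attach evidentiality inferred -t → kibzt.
Attach polarity negative -lat (after consonant 't') → kibztlat.
Apply vowel harmony: kibztlat → kibztlet.
Apply epenthesis: kibztlet → kibizitilet.

kibizitilet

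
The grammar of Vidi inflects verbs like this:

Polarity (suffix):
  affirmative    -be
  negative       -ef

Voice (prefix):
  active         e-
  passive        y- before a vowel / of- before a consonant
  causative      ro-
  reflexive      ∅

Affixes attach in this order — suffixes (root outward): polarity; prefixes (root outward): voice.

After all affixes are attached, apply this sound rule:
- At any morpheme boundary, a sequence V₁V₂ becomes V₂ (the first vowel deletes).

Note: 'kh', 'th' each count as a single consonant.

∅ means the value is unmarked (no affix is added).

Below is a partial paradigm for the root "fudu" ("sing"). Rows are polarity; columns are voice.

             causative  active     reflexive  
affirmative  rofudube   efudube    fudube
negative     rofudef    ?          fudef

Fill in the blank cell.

efudef

Attach polarity negative -ef → fuduef.
Attach voice active e- → efuduef.
Apply vowel deletion: efuduef → efudef.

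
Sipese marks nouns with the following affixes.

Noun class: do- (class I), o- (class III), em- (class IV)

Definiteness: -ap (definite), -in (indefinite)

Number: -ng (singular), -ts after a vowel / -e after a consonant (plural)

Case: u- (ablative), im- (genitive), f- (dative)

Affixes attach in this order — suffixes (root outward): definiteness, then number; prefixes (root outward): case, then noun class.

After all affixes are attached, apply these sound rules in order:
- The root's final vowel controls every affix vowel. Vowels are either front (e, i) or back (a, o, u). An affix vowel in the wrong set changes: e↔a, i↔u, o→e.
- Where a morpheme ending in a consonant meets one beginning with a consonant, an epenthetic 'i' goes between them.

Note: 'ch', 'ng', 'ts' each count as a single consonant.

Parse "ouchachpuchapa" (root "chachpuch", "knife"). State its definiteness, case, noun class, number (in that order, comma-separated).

Segment: o-u-chachpuch-ap-e.
definiteness: -ap → definite.
case: u- → ablative.
noun class: o- → class III.
number: -ts/e → plural.

definite, ablative, class III, plural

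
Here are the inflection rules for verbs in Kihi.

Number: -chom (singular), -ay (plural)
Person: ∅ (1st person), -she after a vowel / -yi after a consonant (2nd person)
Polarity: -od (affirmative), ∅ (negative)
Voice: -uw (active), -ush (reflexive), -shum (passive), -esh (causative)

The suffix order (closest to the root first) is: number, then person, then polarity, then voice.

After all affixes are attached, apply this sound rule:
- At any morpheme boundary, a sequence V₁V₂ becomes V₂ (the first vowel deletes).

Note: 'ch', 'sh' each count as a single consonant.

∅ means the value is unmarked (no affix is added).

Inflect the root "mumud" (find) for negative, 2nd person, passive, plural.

mumudayyishum

Attach number plural -ay → mumuday.
Attach person 2nd person -yi (after consonant 'y') → mumudayyi.
polarity = negative: zero marking, form stays mumudayyi.
Attach voice passive -shum → mumudayyishum.
Vowel deletion: no change.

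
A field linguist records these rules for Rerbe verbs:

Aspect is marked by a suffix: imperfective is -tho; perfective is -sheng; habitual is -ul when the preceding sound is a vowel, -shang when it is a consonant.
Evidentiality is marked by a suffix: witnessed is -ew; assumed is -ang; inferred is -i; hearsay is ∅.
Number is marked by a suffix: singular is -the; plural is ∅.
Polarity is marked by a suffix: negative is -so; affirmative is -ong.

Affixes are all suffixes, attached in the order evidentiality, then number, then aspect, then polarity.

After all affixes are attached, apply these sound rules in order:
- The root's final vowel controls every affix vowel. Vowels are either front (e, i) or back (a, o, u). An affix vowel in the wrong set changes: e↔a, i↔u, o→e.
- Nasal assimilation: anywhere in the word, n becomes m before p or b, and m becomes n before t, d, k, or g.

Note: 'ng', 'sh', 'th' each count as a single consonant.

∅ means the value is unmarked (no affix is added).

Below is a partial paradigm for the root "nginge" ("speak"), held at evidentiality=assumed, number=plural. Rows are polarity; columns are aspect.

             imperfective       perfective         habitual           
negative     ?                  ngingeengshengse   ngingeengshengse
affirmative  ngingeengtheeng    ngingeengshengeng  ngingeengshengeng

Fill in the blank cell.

ngingeengthese

Attach evidentiality assumed -ang → ngingeang.
number = plural: zero marking, form stays ngingeang.
Attach aspect imperfective -tho → ngingeangtho.
Attach polarity negative -so → ngingeangthoso.
Apply vowel harmony: ngingeangthoso → ngingeengthese.
Nasal assimilation: no change.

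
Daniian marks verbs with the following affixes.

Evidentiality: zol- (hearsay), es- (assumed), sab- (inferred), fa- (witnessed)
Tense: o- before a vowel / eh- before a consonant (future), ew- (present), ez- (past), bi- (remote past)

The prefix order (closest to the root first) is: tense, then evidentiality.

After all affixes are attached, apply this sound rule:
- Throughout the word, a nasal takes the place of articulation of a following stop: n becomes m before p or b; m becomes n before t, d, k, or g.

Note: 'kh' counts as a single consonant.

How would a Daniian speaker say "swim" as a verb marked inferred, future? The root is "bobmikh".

sabehbobmikh

Attach tense future eh- (before consonant 'b') → ehbobmikh.
Attach evidentiality inferred sab- → sabehbobmikh.
Nasal assimilation: no change.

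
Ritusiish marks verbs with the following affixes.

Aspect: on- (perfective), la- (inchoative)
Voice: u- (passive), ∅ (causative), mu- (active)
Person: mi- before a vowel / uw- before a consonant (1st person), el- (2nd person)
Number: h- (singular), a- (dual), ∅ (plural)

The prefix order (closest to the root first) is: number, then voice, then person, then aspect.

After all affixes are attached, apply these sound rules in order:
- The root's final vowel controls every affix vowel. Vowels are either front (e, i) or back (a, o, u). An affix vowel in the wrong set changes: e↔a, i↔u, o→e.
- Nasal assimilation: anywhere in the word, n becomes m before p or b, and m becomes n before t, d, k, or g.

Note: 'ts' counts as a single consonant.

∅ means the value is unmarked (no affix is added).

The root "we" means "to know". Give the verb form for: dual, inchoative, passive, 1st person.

lemiiewe

Attach number dual a- → awe.
Attach voice passive u- → uawe.
Attach person 1st person mi- (before vowel 'u') → miuawe.
Attach aspect inchoative la- → lamiuawe.
Apply vowel harmony: lamiuawe → lemiiewe.
Nasal assimilation: no change.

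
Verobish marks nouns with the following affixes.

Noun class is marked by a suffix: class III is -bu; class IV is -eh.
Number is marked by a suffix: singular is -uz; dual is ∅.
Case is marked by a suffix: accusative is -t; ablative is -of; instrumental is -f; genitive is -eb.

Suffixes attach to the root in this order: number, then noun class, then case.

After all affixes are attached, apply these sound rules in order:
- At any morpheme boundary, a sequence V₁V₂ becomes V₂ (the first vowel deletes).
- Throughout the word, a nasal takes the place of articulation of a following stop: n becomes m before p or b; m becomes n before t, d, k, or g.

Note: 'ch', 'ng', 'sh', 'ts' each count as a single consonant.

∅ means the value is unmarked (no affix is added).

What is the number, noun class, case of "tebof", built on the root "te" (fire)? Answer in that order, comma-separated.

Segment: te-bu-of.
number: ∅ → dual.
noun class: -bu → class III.
case: -of → ablative.

dual, class III, ablative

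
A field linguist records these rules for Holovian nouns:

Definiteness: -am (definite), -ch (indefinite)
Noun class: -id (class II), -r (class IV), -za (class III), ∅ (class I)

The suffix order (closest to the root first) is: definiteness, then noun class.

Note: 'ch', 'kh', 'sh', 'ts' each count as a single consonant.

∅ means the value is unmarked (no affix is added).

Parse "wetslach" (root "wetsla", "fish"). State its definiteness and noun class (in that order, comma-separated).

indefinite, class I

Segment: wetsla-ch.
definiteness: -ch → indefinite.
noun class: ∅ → class I.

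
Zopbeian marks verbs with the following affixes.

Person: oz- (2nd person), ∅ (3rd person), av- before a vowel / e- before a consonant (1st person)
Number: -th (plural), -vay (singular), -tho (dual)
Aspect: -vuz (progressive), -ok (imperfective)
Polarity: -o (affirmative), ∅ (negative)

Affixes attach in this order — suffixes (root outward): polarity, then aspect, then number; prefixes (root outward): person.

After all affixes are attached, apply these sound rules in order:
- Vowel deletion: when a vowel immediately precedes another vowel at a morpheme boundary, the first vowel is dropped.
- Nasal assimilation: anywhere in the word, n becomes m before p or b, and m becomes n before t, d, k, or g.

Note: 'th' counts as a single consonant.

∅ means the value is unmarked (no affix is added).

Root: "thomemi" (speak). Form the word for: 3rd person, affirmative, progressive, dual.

Attach polarity affirmative -o → thomemio.
person = 3rd person: zero marking, form stays thomemio.
Attach aspect progressive -vuz → thomemiovuz.
Attach number dual -tho → thomemiovuztho.
Apply vowel deletion: thomemiovuztho → thomemovuztho.
Nasal assimilation: no change.

thomemovuztho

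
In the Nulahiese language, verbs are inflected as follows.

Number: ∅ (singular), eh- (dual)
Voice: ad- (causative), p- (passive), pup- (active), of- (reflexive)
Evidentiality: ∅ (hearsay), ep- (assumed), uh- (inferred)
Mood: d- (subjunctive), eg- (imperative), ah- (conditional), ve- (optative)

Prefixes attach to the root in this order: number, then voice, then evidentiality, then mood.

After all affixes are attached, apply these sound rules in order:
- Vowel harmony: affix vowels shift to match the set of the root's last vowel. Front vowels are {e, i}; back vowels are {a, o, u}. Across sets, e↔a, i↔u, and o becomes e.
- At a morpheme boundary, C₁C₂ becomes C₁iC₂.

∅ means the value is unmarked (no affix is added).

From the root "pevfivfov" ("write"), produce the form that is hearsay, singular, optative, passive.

number = singular: zero marking, form stays pevfivfov.
Attach voice passive p- → ppevfivfov.
evidentiality = hearsay: zero marking, form stays ppevfivfov.
Attach mood optative ve- → veppevfivfov.
Apply vowel harmony: veppevfivfov → vappevfivfov.
Apply epenthesis: vappevfivfov → vapipevfivfov.

vapipevfivfov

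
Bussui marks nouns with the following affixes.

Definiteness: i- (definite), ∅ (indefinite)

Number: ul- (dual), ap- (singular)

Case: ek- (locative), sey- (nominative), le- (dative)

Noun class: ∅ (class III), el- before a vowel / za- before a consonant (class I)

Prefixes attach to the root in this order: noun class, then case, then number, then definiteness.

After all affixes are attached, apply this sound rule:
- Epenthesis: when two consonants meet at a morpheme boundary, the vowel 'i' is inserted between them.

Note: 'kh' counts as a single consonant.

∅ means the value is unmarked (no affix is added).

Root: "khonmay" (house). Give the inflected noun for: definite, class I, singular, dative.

iapilezakhonmay

Attach noun class class I za- (before consonant 'kh') → zakhonmay.
Attach case dative le- → lezakhonmay.
Attach number singular ap- → aplezakhonmay.
Attach definiteness definite i- → iaplezakhonmay.
Apply epenthesis: iaplezakhonmay → iapilezakhonmay.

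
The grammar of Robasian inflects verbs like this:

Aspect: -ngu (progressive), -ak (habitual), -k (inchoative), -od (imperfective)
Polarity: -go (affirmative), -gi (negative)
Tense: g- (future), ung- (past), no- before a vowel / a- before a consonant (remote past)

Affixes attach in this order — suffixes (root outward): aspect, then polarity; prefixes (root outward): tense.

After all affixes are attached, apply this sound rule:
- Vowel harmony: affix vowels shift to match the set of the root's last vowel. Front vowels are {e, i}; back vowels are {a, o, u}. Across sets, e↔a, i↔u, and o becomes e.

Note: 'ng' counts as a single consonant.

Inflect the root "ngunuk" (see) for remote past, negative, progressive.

angunukngugu

Attach aspect progressive -ngu → ngunukngu.
Attach polarity negative -gi → ngunukngugi.
Attach tense remote past a- (before consonant 'ng') → angunukngugi.
Apply vowel harmony: angunukngugi → angunukngugu.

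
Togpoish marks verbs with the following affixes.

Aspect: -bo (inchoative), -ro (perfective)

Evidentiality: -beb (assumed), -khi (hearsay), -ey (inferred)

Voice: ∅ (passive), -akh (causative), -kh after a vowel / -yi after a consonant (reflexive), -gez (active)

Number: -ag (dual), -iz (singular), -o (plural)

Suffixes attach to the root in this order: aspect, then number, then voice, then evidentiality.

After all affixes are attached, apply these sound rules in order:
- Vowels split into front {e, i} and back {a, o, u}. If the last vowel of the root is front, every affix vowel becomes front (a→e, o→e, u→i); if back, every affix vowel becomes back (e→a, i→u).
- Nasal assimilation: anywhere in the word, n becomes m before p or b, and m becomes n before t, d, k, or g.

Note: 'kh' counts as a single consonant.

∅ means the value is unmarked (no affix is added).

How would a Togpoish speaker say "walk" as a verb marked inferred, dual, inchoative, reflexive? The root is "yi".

Attach aspect inchoative -bo → yibo.
Attach number dual -ag → yiboag.
Attach voice reflexive -yi (after consonant 'g') → yiboagyi.
Attach evidentiality inferred -ey → yiboagyiey.
Apply vowel harmony: yiboagyiey → yibeegyiey.
Nasal assimilation: no change.

yibeegyiey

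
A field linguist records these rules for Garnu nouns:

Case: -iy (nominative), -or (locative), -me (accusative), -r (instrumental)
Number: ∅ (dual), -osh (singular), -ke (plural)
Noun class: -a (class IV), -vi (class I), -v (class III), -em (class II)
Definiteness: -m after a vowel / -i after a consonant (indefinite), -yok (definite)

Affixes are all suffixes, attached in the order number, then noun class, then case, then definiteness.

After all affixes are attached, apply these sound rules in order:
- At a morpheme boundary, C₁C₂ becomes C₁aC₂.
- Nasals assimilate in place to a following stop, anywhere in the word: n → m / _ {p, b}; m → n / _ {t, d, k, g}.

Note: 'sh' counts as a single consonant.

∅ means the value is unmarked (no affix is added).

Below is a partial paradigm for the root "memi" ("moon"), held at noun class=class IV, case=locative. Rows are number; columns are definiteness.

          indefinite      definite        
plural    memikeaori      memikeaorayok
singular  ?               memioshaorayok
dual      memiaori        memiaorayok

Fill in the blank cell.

Attach number singular -osh → memiosh.
Attach noun class class IV -a → memiosha.
Attach case locative -or → memioshaor.
Attach definiteness indefinite -i (after consonant 'r') → memioshaori.
Epenthesis: no change.
Nasal assimilation: no change.

memioshaori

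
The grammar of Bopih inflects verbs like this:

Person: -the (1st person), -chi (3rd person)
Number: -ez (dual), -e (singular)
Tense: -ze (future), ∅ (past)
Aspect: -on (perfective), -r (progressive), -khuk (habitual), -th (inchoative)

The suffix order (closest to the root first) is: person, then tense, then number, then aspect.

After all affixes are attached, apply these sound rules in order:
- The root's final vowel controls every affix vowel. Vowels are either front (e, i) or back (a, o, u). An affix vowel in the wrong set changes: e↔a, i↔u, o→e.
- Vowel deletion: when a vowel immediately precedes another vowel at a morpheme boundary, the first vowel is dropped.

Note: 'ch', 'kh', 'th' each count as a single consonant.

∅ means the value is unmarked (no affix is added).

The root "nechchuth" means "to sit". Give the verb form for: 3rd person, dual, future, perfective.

Attach person 3rd person -chi → nechchuthchi.
Attach tense future -ze → nechchuthchize.
Attach number dual -ez → nechchuthchizeez.
Attach aspect perfective -on → nechchuthchizeezon.
Apply vowel harmony: nechchuthchizeezon → nechchuthchuzaazon.
Apply vowel deletion: nechchuthchuzaazon → nechchuthchuzazon.

nechchuthchuzazon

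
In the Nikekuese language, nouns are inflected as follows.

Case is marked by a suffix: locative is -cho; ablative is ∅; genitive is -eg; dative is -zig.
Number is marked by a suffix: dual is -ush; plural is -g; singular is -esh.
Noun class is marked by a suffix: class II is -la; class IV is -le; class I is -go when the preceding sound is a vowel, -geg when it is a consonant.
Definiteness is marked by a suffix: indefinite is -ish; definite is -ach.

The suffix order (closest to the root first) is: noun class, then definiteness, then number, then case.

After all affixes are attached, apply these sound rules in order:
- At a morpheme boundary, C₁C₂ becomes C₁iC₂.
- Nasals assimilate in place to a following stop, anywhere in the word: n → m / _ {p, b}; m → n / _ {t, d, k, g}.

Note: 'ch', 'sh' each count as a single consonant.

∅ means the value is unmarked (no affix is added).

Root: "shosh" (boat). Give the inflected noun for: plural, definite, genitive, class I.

Attach noun class class I -geg (after consonant 'sh') → shoshgeg.
Attach definiteness definite -ach → shoshgegach.
Attach number plural -g → shoshgegachg.
Attach case genitive -eg → shoshgegachgeg.
Apply epenthesis: shoshgegachgeg → shoshigegachigeg.
Nasal assimilation: no change.

shoshigegachigeg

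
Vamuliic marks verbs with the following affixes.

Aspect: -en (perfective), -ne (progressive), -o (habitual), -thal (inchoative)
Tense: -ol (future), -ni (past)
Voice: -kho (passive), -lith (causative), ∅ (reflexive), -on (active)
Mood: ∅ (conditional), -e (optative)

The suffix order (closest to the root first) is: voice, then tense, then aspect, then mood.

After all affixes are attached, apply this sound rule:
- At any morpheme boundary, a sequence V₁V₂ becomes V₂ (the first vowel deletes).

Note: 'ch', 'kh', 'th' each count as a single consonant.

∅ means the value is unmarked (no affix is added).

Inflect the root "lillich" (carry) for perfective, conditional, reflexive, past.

lillichnen

voice = reflexive: zero marking, form stays lillich.
Attach tense past -ni → lillichni.
Attach aspect perfective -en → lillichnien.
mood = conditional: zero marking, form stays lillichnien.
Apply vowel deletion: lillichnien → lillichnen.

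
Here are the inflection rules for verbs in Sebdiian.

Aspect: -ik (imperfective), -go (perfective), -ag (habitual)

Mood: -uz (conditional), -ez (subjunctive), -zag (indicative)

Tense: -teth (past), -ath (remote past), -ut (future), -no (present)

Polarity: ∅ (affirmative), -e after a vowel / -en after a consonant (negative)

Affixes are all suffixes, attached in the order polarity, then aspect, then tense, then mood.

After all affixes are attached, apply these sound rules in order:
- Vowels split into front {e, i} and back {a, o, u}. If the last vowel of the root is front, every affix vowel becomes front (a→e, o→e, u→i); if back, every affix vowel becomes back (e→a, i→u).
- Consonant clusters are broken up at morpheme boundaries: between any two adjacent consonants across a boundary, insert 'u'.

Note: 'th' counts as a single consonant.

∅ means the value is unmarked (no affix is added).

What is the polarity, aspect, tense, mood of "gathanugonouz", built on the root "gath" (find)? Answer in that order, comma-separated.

Segment: gath-en-go-no-uz.
polarity: -e/en → negative.
aspect: -go → perfective.
tense: -no → present.
mood: -uz → conditional.

negative, perfective, present, conditional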